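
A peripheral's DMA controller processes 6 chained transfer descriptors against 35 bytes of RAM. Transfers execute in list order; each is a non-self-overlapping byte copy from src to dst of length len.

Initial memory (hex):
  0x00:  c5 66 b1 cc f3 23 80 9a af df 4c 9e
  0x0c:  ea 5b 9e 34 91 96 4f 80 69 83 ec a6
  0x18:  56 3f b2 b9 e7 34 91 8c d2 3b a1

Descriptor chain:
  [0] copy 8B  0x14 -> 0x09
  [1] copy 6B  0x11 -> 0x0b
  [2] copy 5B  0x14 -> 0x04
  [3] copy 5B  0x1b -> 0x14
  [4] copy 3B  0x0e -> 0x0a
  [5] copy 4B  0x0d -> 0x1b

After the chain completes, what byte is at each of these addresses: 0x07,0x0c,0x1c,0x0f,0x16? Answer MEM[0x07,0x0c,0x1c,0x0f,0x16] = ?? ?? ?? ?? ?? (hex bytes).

[0] 0x14->0x09 len=8 : 69 83 ec a6 56 3f b2 b9
[1] 0x11->0x0b len=6 : 96 4f 80 69 83 ec
[2] 0x14->0x04 len=5 : 69 83 ec a6 56
[3] 0x1b->0x14 len=5 : b9 e7 34 91 8c
[4] 0x0e->0x0a len=3 : 69 83 ec
[5] 0x0d->0x1b len=4 : 80 69 83 ec
query mem[0x07]=0xa6, mem[0x0c]=0xec, mem[0x1c]=0x69, mem[0x0f]=0x83, mem[0x16]=0x34

MEM[0x07,0x0c,0x1c,0x0f,0x16] = a6 ec 69 83 34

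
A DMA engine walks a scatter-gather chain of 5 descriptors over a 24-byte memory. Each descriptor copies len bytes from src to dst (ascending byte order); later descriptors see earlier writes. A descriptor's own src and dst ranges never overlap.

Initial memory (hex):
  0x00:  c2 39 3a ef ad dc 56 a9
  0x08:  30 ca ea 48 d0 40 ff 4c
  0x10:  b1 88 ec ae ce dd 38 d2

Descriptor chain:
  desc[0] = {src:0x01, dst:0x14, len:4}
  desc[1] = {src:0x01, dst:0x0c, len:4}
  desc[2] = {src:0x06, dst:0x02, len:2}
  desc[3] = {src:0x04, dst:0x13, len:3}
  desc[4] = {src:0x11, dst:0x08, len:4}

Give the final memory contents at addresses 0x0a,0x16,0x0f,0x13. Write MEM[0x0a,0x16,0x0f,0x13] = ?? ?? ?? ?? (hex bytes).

MEM[0x0a,0x16,0x0f,0x13] = ad ef ad ad

  after D0: wrote 4B at 0x14 = 393aefad
  after D1: wrote 4B at 0x0c = 393aefad
  after D2: wrote 2B at 0x02 = 56a9
  after D3: wrote 3B at 0x13 = addc56
  after D4: wrote 4B at 0x08 = 88ecaddc
query mem[0x0a]=0xad, mem[0x16]=0xef, mem[0x0f]=0xad, mem[0x13]=0xad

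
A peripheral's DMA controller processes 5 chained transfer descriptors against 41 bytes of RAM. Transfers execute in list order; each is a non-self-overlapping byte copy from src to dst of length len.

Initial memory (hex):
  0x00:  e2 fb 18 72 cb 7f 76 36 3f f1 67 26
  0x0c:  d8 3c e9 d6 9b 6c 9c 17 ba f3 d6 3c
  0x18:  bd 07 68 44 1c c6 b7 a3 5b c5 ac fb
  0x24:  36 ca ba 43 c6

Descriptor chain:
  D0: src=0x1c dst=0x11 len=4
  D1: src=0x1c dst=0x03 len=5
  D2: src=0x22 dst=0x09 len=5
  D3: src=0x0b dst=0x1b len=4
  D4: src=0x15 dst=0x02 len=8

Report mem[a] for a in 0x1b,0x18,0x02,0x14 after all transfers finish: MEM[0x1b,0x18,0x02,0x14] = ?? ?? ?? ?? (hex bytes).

  after D0: wrote 4B at 0x11 = 1cc6b7a3
  after D1: wrote 5B at 0x03 = 1cc6b7a35b
  after D2: wrote 5B at 0x09 = acfb36caba
  after D3: wrote 4B at 0x1b = 36cabae9
  after D4: wrote 8B at 0x02 = f3d63cbd076836ca
query mem[0x1b]=0x36, mem[0x18]=0xbd, mem[0x02]=0xf3, mem[0x14]=0xa3

MEM[0x1b,0x18,0x02,0x14] = 36 bd f3 a3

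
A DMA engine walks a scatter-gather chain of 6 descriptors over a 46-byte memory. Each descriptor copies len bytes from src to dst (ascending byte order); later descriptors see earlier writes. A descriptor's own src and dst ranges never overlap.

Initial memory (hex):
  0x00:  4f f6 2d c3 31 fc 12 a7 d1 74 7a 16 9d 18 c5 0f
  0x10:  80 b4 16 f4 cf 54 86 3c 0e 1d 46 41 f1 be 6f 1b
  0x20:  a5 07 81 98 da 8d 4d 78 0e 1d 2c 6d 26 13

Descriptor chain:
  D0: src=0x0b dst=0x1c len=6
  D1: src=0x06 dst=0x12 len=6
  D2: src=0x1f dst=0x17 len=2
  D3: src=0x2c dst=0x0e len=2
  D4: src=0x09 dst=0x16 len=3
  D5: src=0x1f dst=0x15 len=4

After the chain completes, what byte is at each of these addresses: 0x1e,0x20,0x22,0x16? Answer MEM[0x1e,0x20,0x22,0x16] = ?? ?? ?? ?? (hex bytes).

MEM[0x1e,0x20,0x22,0x16] = 18 0f 81 0f

[0] 0x0b->0x1c len=6 : 16 9d 18 c5 0f 80
[1] 0x06->0x12 len=6 : 12 a7 d1 74 7a 16
[2] 0x1f->0x17 len=2 : c5 0f
[3] 0x2c->0x0e len=2 : 26 13
[4] 0x09->0x16 len=3 : 74 7a 16
[5] 0x1f->0x15 len=4 : c5 0f 80 81
query mem[0x1e]=0x18, mem[0x20]=0x0f, mem[0x22]=0x81, mem[0x16]=0x0f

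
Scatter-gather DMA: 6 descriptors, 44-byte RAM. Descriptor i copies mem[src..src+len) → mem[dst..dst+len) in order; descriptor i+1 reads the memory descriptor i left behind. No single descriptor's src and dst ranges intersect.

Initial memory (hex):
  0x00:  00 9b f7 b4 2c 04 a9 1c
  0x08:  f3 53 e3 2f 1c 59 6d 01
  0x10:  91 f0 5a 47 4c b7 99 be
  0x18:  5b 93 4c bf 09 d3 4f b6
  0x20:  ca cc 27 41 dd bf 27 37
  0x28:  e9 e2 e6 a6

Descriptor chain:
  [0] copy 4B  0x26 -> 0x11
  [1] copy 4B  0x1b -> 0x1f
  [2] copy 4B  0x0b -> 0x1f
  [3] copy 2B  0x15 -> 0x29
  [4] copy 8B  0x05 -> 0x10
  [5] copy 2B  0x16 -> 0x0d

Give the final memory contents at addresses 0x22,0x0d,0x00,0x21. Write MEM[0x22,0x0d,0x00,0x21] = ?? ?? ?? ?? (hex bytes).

[0] 0x26->0x11 len=4 : 27 37 e9 e2
[1] 0x1b->0x1f len=4 : bf 09 d3 4f
[2] 0x0b->0x1f len=4 : 2f 1c 59 6d
[3] 0x15->0x29 len=2 : b7 99
[4] 0x05->0x10 len=8 : 04 a9 1c f3 53 e3 2f 1c
[5] 0x16->0x0d len=2 : 2f 1c
query mem[0x22]=0x6d, mem[0x0d]=0x2f, mem[0x00]=0x00, mem[0x21]=0x59

MEM[0x22,0x0d,0x00,0x21] = 6d 2f 00 59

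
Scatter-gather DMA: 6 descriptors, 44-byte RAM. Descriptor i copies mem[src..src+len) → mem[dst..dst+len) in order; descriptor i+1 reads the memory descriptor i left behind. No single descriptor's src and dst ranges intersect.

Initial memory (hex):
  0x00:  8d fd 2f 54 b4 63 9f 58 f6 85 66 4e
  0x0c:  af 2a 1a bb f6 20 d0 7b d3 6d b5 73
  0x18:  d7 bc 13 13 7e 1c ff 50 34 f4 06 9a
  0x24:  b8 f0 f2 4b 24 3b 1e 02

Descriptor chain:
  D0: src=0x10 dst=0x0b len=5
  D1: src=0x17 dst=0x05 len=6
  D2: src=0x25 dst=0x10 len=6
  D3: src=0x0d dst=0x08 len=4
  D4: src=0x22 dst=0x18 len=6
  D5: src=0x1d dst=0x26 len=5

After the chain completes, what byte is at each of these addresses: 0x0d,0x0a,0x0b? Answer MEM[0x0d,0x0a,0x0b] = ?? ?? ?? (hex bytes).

D0: mem[0x0b..0x0f] <- [f6 20 d0 7b d3]
D1: mem[0x05..0x0a] <- [73 d7 bc 13 13 7e]
D2: mem[0x10..0x15] <- [f0 f2 4b 24 3b 1e]
D3: mem[0x08..0x0b] <- [d0 7b d3 f0]
D4: mem[0x18..0x1d] <- [06 9a b8 f0 f2 4b]
D5: mem[0x26..0x2a] <- [4b ff 50 34 f4]
query mem[0x0d]=0xd0, mem[0x0a]=0xd3, mem[0x0b]=0xf0

MEM[0x0d,0x0a,0x0b] = d0 d3 f0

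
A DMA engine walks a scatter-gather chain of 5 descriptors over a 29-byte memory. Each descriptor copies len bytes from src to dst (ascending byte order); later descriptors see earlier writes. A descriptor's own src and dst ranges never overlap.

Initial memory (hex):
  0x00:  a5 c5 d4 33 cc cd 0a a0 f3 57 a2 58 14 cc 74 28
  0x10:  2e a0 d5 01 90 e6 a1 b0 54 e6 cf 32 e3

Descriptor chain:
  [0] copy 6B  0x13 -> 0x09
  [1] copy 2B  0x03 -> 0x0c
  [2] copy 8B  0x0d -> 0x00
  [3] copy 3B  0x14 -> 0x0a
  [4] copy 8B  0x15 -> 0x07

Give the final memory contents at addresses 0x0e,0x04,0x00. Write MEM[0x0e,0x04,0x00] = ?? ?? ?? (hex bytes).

MEM[0x0e,0x04,0x00] = e3 a0 cc

#0 dst[0x09+6] := {0x01,0x90,0xe6,0xa1,0xb0,0x54}
#1 dst[0x0c+2] := {0x33,0xcc}
#2 dst[0x00+8] := {0xcc,0x54,0x28,0x2e,0xa0,0xd5,0x01,0x90}
#3 dst[0x0a+3] := {0x90,0xe6,0xa1}
#4 dst[0x07+8] := {0xe6,0xa1,0xb0,0x54,0xe6,0xcf,0x32,0xe3}
query mem[0x0e]=0xe3, mem[0x04]=0xa0, mem[0x00]=0xcc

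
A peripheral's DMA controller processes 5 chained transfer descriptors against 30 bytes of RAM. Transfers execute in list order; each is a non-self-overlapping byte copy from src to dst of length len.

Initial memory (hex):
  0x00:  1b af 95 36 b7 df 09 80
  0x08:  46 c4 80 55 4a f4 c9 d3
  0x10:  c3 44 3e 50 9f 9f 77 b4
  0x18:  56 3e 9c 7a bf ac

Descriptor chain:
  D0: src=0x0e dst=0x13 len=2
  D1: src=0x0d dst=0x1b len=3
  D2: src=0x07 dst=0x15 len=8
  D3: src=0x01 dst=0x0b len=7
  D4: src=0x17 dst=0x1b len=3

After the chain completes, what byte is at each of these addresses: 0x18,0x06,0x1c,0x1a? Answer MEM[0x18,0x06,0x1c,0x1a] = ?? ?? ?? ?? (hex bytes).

D0: mem[0x13..0x14] <- [c9 d3]
D1: mem[0x1b..0x1d] <- [f4 c9 d3]
D2: mem[0x15..0x1c] <- [80 46 c4 80 55 4a f4 c9]
D3: mem[0x0b..0x11] <- [af 95 36 b7 df 09 80]
D4: mem[0x1b..0x1d] <- [c4 80 55]
query mem[0x18]=0x80, mem[0x06]=0x09, mem[0x1c]=0x80, mem[0x1a]=0x4a

MEM[0x18,0x06,0x1c,0x1a] = 80 09 80 4a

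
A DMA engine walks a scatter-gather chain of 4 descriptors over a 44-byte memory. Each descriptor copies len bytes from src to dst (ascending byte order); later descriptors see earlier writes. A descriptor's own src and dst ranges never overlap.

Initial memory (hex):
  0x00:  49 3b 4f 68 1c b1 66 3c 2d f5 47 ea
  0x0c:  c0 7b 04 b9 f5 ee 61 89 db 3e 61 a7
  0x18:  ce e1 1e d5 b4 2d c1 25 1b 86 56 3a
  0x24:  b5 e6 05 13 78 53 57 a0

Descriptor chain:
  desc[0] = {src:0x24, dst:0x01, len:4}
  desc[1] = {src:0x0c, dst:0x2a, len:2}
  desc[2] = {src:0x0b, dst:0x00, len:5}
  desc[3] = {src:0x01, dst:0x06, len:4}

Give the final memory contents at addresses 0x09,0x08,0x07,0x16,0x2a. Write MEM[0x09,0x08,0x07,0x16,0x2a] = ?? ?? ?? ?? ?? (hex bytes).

[0] 0x24->0x01 len=4 : b5 e6 05 13
[1] 0x0c->0x2a len=2 : c0 7b
[2] 0x0b->0x00 len=5 : ea c0 7b 04 b9
[3] 0x01->0x06 len=4 : c0 7b 04 b9
query mem[0x09]=0xb9, mem[0x08]=0x04, mem[0x07]=0x7b, mem[0x16]=0x61, mem[0x2a]=0xc0

MEM[0x09,0x08,0x07,0x16,0x2a] = b9 04 7b 61 c0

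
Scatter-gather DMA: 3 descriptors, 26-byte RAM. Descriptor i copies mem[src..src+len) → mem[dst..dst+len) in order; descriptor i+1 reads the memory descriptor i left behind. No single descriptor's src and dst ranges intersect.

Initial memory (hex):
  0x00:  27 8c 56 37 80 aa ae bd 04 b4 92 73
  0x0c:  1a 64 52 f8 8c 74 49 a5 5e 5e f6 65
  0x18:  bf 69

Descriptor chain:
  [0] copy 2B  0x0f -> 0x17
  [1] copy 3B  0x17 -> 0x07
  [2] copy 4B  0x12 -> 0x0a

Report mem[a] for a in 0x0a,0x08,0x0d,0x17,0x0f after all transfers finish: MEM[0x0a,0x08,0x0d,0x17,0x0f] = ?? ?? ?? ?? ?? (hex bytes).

MEM[0x0a,0x08,0x0d,0x17,0x0f] = 49 8c 5e f8 f8

D0: mem[0x17..0x18] <- [f8 8c]
D1: mem[0x07..0x09] <- [f8 8c 69]
D2: mem[0x0a..0x0d] <- [49 a5 5e 5e]
query mem[0x0a]=0x49, mem[0x08]=0x8c, mem[0x0d]=0x5e, mem[0x17]=0xf8, mem[0x0f]=0xf8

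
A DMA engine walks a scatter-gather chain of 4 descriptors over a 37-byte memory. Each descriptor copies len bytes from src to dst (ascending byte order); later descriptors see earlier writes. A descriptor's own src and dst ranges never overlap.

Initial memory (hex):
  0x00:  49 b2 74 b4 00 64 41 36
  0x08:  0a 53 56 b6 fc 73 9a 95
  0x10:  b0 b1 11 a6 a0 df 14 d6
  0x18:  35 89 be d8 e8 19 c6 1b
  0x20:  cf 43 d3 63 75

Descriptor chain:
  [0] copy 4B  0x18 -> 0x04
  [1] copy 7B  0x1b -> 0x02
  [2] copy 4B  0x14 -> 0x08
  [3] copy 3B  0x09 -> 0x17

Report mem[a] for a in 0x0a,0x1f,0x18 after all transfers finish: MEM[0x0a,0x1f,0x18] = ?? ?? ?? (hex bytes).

  after D0: wrote 4B at 0x04 = 3589bed8
  after D1: wrote 7B at 0x02 = d8e819c61bcf43
  after D2: wrote 4B at 0x08 = a0df14d6
  after D3: wrote 3B at 0x17 = df14d6
query mem[0x0a]=0x14, mem[0x1f]=0x1b, mem[0x18]=0x14

MEM[0x0a,0x1f,0x18] = 14 1b 14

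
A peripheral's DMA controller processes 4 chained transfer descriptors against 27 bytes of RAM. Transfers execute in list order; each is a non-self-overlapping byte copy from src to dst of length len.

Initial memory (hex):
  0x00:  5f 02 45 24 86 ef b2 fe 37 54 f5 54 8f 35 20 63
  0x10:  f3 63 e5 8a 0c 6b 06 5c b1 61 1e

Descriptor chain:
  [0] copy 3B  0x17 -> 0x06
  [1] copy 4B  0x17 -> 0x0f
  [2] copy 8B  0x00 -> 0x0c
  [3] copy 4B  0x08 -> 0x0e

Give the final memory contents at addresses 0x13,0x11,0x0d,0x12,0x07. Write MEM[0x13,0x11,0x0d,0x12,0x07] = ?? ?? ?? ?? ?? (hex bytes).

D0: mem[0x06..0x08] <- [5c b1 61]
D1: mem[0x0f..0x12] <- [5c b1 61 1e]
D2: mem[0x0c..0x13] <- [5f 02 45 24 86 ef 5c b1]
D3: mem[0x0e..0x11] <- [61 54 f5 54]
query mem[0x13]=0xb1, mem[0x11]=0x54, mem[0x0d]=0x02, mem[0x12]=0x5c, mem[0x07]=0xb1

MEM[0x13,0x11,0x0d,0x12,0x07] = b1 54 02 5c b1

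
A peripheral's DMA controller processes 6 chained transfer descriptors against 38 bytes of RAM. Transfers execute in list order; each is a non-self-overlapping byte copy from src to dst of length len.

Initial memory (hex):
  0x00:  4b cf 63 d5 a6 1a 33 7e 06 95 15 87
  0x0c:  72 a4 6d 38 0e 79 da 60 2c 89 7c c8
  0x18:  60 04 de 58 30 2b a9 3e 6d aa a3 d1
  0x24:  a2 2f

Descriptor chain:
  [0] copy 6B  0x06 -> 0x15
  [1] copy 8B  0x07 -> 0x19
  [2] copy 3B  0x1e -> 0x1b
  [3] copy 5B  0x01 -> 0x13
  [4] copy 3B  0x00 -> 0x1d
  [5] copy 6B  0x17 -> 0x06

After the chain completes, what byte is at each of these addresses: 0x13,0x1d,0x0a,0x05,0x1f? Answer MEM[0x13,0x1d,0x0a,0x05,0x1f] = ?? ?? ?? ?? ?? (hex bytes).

[0] 0x06->0x15 len=6 : 33 7e 06 95 15 87
[1] 0x07->0x19 len=8 : 7e 06 95 15 87 72 a4 6d
[2] 0x1e->0x1b len=3 : 72 a4 6d
[3] 0x01->0x13 len=5 : cf 63 d5 a6 1a
[4] 0x00->0x1d len=3 : 4b cf 63
[5] 0x17->0x06 len=6 : 1a 95 7e 06 72 a4
query mem[0x13]=0xcf, mem[0x1d]=0x4b, mem[0x0a]=0x72, mem[0x05]=0x1a, mem[0x1f]=0x63

MEM[0x13,0x1d,0x0a,0x05,0x1f] = cf 4b 72 1a 63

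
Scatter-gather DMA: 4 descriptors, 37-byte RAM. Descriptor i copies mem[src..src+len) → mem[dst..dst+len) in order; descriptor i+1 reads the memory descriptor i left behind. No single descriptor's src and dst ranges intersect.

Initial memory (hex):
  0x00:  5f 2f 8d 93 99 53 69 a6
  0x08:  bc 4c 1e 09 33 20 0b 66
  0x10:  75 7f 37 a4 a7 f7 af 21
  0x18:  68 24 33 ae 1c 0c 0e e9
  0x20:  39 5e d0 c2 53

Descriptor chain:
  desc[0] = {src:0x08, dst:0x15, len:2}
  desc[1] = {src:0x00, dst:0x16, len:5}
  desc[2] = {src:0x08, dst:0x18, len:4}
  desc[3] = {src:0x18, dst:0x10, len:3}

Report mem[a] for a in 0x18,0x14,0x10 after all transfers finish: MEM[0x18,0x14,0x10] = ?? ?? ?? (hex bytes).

MEM[0x18,0x14,0x10] = bc a7 bc

#0 dst[0x15+2] := {0xbc,0x4c}
#1 dst[0x16+5] := {0x5f,0x2f,0x8d,0x93,0x99}
#2 dst[0x18+4] := {0xbc,0x4c,0x1e,0x09}
#3 dst[0x10+3] := {0xbc,0x4c,0x1e}
query mem[0x18]=0xbc, mem[0x14]=0xa7, mem[0x10]=0xbc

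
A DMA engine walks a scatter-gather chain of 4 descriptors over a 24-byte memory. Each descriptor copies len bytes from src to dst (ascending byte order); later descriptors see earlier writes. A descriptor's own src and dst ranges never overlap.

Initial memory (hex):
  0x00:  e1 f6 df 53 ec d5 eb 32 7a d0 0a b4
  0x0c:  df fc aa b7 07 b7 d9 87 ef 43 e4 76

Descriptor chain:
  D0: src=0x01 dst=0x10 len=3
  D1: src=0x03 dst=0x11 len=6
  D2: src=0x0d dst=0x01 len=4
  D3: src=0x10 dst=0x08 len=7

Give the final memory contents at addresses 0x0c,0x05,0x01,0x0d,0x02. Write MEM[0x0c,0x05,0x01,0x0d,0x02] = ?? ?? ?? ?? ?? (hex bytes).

D0: mem[0x10..0x12] <- [f6 df 53]
D1: mem[0x11..0x16] <- [53 ec d5 eb 32 7a]
D2: mem[0x01..0x04] <- [fc aa b7 f6]
D3: mem[0x08..0x0e] <- [f6 53 ec d5 eb 32 7a]
query mem[0x0c]=0xeb, mem[0x05]=0xd5, mem[0x01]=0xfc, mem[0x0d]=0x32, mem[0x02]=0xaa

MEM[0x0c,0x05,0x01,0x0d,0x02] = eb d5 fc 32 aa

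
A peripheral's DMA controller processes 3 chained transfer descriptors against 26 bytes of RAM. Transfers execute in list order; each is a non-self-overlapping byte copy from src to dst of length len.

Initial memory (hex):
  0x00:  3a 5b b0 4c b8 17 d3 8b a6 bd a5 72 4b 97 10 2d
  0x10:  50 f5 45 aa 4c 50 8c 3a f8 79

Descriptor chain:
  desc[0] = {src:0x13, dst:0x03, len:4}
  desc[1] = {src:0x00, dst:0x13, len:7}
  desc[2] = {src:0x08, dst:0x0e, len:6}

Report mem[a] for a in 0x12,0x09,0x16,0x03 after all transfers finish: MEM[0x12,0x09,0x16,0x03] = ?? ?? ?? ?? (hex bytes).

[0] 0x13->0x03 len=4 : aa 4c 50 8c
[1] 0x00->0x13 len=7 : 3a 5b b0 aa 4c 50 8c
[2] 0x08->0x0e len=6 : a6 bd a5 72 4b 97
query mem[0x12]=0x4b, mem[0x09]=0xbd, mem[0x16]=0xaa, mem[0x03]=0xaa

MEM[0x12,0x09,0x16,0x03] = 4b bd aa aa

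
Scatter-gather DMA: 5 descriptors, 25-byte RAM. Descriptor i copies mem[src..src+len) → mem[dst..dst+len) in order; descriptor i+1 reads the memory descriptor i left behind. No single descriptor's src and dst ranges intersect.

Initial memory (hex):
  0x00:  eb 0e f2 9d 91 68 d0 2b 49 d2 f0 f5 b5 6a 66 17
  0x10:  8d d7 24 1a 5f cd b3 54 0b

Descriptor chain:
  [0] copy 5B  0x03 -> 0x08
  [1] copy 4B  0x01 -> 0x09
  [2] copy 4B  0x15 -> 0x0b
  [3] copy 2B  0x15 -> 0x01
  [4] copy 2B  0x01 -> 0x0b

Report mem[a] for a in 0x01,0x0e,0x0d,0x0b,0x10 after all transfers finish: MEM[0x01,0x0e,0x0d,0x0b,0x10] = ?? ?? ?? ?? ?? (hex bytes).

MEM[0x01,0x0e,0x0d,0x0b,0x10] = cd 0b 54 cd 8d

[0] 0x03->0x08 len=5 : 9d 91 68 d0 2b
[1] 0x01->0x09 len=4 : 0e f2 9d 91
[2] 0x15->0x0b len=4 : cd b3 54 0b
[3] 0x15->0x01 len=2 : cd b3
[4] 0x01->0x0b len=2 : cd b3
query mem[0x01]=0xcd, mem[0x0e]=0x0b, mem[0x0d]=0x54, mem[0x0b]=0xcd, mem[0x10]=0x8d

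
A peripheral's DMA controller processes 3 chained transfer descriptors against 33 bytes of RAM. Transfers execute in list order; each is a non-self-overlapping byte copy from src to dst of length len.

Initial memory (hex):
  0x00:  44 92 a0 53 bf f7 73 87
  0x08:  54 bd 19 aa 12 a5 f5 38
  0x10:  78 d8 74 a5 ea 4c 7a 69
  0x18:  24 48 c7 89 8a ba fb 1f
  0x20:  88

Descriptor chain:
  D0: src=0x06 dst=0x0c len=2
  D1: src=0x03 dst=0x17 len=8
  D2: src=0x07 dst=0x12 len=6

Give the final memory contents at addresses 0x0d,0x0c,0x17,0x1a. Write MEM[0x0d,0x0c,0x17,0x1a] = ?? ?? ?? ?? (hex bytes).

MEM[0x0d,0x0c,0x17,0x1a] = 87 73 73 73

[0] 0x06->0x0c len=2 : 73 87
[1] 0x03->0x17 len=8 : 53 bf f7 73 87 54 bd 19
[2] 0x07->0x12 len=6 : 87 54 bd 19 aa 73
query mem[0x0d]=0x87, mem[0x0c]=0x73, mem[0x17]=0x73, mem[0x1a]=0x73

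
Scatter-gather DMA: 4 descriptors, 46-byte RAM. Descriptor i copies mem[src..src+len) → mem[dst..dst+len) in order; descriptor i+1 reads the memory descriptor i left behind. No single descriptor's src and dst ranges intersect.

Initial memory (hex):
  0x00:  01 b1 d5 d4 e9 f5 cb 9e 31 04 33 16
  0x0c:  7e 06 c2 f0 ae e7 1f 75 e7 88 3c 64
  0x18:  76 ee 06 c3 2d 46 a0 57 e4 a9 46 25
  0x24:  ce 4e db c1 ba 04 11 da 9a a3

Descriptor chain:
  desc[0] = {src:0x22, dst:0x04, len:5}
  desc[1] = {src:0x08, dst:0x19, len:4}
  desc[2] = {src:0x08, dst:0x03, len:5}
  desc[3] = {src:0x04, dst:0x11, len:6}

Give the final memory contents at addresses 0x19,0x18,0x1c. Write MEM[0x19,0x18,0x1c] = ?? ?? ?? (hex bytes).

MEM[0x19,0x18,0x1c] = db 76 16

#0 dst[0x04+5] := {0x46,0x25,0xce,0x4e,0xdb}
#1 dst[0x19+4] := {0xdb,0x04,0x33,0x16}
#2 dst[0x03+5] := {0xdb,0x04,0x33,0x16,0x7e}
#3 dst[0x11+6] := {0x04,0x33,0x16,0x7e,0xdb,0x04}
query mem[0x19]=0xdb, mem[0x18]=0x76, mem[0x1c]=0x16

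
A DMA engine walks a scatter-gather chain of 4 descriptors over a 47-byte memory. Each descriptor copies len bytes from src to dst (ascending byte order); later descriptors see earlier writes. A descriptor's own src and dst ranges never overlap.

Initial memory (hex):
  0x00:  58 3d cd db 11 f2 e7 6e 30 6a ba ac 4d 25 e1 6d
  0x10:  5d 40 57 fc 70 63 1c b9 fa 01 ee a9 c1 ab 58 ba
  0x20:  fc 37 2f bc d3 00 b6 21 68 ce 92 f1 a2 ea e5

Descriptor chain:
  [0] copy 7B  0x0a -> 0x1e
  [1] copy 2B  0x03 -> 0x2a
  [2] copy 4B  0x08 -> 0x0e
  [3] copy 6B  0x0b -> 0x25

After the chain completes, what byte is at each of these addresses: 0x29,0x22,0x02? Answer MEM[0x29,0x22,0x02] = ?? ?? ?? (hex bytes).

[0] 0x0a->0x1e len=7 : ba ac 4d 25 e1 6d 5d
[1] 0x03->0x2a len=2 : db 11
[2] 0x08->0x0e len=4 : 30 6a ba ac
[3] 0x0b->0x25 len=6 : ac 4d 25 30 6a ba
query mem[0x29]=0x6a, mem[0x22]=0xe1, mem[0x02]=0xcd

MEM[0x29,0x22,0x02] = 6a e1 cd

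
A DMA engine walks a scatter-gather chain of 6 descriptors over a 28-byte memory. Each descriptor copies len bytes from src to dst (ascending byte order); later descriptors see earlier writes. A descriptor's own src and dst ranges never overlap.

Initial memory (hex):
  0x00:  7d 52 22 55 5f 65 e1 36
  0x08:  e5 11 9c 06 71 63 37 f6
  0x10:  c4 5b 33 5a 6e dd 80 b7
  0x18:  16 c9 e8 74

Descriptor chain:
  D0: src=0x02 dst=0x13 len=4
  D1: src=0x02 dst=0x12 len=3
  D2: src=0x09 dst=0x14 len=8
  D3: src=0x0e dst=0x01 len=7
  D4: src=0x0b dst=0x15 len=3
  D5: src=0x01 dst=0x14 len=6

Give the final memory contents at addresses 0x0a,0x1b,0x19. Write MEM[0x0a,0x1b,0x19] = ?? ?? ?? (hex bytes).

MEM[0x0a,0x1b,0x19] = 9c c4 55

#0 dst[0x13+4] := {0x22,0x55,0x5f,0x65}
#1 dst[0x12+3] := {0x22,0x55,0x5f}
#2 dst[0x14+8] := {0x11,0x9c,0x06,0x71,0x63,0x37,0xf6,0xc4}
#3 dst[0x01+7] := {0x37,0xf6,0xc4,0x5b,0x22,0x55,0x11}
#4 dst[0x15+3] := {0x06,0x71,0x63}
#5 dst[0x14+6] := {0x37,0xf6,0xc4,0x5b,0x22,0x55}
query mem[0x0a]=0x9c, mem[0x1b]=0xc4, mem[0x19]=0x55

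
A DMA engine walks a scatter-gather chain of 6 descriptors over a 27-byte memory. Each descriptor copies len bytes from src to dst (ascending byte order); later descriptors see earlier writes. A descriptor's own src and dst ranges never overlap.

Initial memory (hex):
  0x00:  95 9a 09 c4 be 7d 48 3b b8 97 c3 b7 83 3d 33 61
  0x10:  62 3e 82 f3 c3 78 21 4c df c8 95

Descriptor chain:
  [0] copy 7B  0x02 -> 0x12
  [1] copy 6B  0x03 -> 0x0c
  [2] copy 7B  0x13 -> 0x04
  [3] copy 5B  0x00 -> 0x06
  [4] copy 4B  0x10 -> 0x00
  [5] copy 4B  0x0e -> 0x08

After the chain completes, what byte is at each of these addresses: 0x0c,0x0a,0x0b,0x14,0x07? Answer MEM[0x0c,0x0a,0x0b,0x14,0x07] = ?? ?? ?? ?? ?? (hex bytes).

MEM[0x0c,0x0a,0x0b,0x14,0x07] = c4 3b b8 be 9a

[0] 0x02->0x12 len=7 : 09 c4 be 7d 48 3b b8
[1] 0x03->0x0c len=6 : c4 be 7d 48 3b b8
[2] 0x13->0x04 len=7 : c4 be 7d 48 3b b8 c8
[3] 0x00->0x06 len=5 : 95 9a 09 c4 c4
[4] 0x10->0x00 len=4 : 3b b8 09 c4
[5] 0x0e->0x08 len=4 : 7d 48 3b b8
query mem[0x0c]=0xc4, mem[0x0a]=0x3b, mem[0x0b]=0xb8, mem[0x14]=0xbe, mem[0x07]=0x9a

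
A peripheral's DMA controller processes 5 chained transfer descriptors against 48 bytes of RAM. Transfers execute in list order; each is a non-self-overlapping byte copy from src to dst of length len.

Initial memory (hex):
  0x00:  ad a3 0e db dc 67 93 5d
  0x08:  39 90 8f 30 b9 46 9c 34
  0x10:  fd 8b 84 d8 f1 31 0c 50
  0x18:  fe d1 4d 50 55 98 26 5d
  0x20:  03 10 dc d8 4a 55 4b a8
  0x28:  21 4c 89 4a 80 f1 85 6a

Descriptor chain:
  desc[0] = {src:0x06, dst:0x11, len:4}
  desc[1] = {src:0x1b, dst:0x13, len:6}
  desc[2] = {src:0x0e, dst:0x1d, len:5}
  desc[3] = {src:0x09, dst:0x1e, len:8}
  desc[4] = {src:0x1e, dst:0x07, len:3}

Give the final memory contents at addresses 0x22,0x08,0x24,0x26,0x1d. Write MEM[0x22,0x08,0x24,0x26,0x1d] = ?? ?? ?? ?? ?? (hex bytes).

MEM[0x22,0x08,0x24,0x26,0x1d] = 46 8f 34 4b 9c

#0 dst[0x11+4] := {0x93,0x5d,0x39,0x90}
#1 dst[0x13+6] := {0x50,0x55,0x98,0x26,0x5d,0x03}
#2 dst[0x1d+5] := {0x9c,0x34,0xfd,0x93,0x5d}
#3 dst[0x1e+8] := {0x90,0x8f,0x30,0xb9,0x46,0x9c,0x34,0xfd}
#4 dst[0x07+3] := {0x90,0x8f,0x30}
query mem[0x22]=0x46, mem[0x08]=0x8f, mem[0x24]=0x34, mem[0x26]=0x4b, mem[0x1d]=0x9c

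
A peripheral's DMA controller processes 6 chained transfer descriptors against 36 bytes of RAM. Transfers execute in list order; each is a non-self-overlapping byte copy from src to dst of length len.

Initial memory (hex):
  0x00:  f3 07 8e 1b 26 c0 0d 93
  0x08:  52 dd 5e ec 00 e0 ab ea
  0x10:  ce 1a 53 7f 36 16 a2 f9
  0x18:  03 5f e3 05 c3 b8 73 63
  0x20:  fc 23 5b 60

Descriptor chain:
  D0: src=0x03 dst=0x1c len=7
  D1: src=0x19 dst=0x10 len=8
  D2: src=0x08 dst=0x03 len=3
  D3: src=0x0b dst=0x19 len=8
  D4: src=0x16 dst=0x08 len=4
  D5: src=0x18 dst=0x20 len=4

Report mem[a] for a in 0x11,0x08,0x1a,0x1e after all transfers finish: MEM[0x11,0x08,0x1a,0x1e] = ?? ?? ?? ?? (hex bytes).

  after D0: wrote 7B at 0x1c = 1b26c00d9352dd
  after D1: wrote 8B at 0x10 = 5fe3051b26c00d93
  after D2: wrote 3B at 0x03 = 52dd5e
  after D3: wrote 8B at 0x19 = ec00e0abea5fe305
  after D4: wrote 4B at 0x08 = 0d9303ec
  after D5: wrote 4B at 0x20 = 03ec00e0
query mem[0x11]=0xe3, mem[0x08]=0x0d, mem[0x1a]=0x00, mem[0x1e]=0x5f

MEM[0x11,0x08,0x1a,0x1e] = e3 0d 00 5f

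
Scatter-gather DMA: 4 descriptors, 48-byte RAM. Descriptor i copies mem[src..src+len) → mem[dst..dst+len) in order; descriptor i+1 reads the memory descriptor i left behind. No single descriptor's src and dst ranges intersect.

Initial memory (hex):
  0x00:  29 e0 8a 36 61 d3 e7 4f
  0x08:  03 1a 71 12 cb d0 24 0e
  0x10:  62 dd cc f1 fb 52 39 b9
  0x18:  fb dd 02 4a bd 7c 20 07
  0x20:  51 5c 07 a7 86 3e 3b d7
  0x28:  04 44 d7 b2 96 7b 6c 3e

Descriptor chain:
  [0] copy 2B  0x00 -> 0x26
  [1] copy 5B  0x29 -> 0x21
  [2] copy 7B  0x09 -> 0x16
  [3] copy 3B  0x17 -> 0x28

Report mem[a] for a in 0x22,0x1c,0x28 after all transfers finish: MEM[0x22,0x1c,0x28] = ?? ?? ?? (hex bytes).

[0] 0x00->0x26 len=2 : 29 e0
[1] 0x29->0x21 len=5 : 44 d7 b2 96 7b
[2] 0x09->0x16 len=7 : 1a 71 12 cb d0 24 0e
[3] 0x17->0x28 len=3 : 71 12 cb
query mem[0x22]=0xd7, mem[0x1c]=0x0e, mem[0x28]=0x71

MEM[0x22,0x1c,0x28] = d7 0e 71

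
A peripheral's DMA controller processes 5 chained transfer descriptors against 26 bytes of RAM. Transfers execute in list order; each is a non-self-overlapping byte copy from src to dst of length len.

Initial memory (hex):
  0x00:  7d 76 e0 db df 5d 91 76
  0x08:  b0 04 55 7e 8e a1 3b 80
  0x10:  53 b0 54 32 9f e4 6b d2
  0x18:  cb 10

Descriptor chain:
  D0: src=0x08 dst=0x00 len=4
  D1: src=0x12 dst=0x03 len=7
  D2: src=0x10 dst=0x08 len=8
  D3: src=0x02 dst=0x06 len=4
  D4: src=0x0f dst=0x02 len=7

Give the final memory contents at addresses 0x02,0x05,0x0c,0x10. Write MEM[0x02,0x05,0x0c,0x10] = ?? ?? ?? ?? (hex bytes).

#0 dst[0x00+4] := {0xb0,0x04,0x55,0x7e}
#1 dst[0x03+7] := {0x54,0x32,0x9f,0xe4,0x6b,0xd2,0xcb}
#2 dst[0x08+8] := {0x53,0xb0,0x54,0x32,0x9f,0xe4,0x6b,0xd2}
#3 dst[0x06+4] := {0x55,0x54,0x32,0x9f}
#4 dst[0x02+7] := {0xd2,0x53,0xb0,0x54,0x32,0x9f,0xe4}
query mem[0x02]=0xd2, mem[0x05]=0x54, mem[0x0c]=0x9f, mem[0x10]=0x53

MEM[0x02,0x05,0x0c,0x10] = d2 54 9f 53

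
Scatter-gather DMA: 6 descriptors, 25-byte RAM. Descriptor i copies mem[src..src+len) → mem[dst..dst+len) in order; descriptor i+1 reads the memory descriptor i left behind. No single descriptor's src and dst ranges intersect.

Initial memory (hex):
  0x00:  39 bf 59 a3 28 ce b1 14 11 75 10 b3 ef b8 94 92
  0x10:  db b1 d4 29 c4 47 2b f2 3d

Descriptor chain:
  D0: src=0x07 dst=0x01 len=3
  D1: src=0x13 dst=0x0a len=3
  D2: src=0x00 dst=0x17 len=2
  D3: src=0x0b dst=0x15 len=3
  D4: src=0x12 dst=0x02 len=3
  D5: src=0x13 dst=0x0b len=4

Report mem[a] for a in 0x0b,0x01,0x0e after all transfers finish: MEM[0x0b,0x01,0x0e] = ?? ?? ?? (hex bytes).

[0] 0x07->0x01 len=3 : 14 11 75
[1] 0x13->0x0a len=3 : 29 c4 47
[2] 0x00->0x17 len=2 : 39 14
[3] 0x0b->0x15 len=3 : c4 47 b8
[4] 0x12->0x02 len=3 : d4 29 c4
[5] 0x13->0x0b len=4 : 29 c4 c4 47
query mem[0x0b]=0x29, mem[0x01]=0x14, mem[0x0e]=0x47

MEM[0x0b,0x01,0x0e] = 29 14 47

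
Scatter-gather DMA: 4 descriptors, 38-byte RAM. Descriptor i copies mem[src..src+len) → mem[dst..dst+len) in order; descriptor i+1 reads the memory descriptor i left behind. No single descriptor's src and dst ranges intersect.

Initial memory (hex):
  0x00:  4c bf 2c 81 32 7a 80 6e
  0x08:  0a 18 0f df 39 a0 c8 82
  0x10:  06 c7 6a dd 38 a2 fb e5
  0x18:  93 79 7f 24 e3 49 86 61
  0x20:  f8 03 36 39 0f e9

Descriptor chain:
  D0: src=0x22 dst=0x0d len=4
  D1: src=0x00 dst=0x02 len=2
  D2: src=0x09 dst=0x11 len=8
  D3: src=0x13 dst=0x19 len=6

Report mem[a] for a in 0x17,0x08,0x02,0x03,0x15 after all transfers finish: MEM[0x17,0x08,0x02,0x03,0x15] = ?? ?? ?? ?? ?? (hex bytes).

#0 dst[0x0d+4] := {0x36,0x39,0x0f,0xe9}
#1 dst[0x02+2] := {0x4c,0xbf}
#2 dst[0x11+8] := {0x18,0x0f,0xdf,0x39,0x36,0x39,0x0f,0xe9}
#3 dst[0x19+6] := {0xdf,0x39,0x36,0x39,0x0f,0xe9}
query mem[0x17]=0x0f, mem[0x08]=0x0a, mem[0x02]=0x4c, mem[0x03]=0xbf, mem[0x15]=0x36

MEM[0x17,0x08,0x02,0x03,0x15] = 0f 0a 4c bf 36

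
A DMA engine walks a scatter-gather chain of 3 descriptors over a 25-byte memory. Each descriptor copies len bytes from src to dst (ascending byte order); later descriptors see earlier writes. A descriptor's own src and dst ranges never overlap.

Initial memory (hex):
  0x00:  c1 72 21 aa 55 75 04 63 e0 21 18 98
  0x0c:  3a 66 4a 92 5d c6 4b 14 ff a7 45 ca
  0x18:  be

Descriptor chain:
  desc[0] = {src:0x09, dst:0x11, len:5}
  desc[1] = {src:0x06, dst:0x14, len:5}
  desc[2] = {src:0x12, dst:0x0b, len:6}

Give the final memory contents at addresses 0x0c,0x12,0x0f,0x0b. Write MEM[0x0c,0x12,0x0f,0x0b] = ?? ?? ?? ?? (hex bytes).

MEM[0x0c,0x12,0x0f,0x0b] = 98 18 e0 18

[0] 0x09->0x11 len=5 : 21 18 98 3a 66
[1] 0x06->0x14 len=5 : 04 63 e0 21 18
[2] 0x12->0x0b len=6 : 18 98 04 63 e0 21
query mem[0x0c]=0x98, mem[0x12]=0x18, mem[0x0f]=0xe0, mem[0x0b]=0x18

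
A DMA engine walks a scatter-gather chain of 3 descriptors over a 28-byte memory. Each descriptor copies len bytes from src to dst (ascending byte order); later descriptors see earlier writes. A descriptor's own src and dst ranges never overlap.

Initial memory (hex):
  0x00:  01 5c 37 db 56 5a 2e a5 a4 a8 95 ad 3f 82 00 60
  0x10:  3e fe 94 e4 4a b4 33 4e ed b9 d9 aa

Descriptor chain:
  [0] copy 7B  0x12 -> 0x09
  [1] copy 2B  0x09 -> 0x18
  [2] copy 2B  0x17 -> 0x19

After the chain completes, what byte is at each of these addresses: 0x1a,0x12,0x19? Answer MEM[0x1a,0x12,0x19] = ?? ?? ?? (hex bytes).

MEM[0x1a,0x12,0x19] = 94 94 4e

[0] 0x12->0x09 len=7 : 94 e4 4a b4 33 4e ed
[1] 0x09->0x18 len=2 : 94 e4
[2] 0x17->0x19 len=2 : 4e 94
query mem[0x1a]=0x94, mem[0x12]=0x94, mem[0x19]=0x4e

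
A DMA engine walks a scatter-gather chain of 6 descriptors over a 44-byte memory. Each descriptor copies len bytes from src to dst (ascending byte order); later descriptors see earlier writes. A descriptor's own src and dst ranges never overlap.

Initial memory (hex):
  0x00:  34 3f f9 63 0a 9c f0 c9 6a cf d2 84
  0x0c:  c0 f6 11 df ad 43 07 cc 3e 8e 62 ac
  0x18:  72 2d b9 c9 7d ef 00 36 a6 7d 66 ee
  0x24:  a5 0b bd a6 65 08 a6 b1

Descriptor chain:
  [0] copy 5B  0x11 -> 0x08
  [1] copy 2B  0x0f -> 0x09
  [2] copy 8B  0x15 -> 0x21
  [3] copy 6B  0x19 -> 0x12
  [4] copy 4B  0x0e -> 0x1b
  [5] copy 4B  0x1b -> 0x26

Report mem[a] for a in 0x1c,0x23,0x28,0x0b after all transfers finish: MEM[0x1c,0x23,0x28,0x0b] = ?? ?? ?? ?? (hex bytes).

#0 dst[0x08+5] := {0x43,0x07,0xcc,0x3e,0x8e}
#1 dst[0x09+2] := {0xdf,0xad}
#2 dst[0x21+8] := {0x8e,0x62,0xac,0x72,0x2d,0xb9,0xc9,0x7d}
#3 dst[0x12+6] := {0x2d,0xb9,0xc9,0x7d,0xef,0x00}
#4 dst[0x1b+4] := {0x11,0xdf,0xad,0x43}
#5 dst[0x26+4] := {0x11,0xdf,0xad,0x43}
query mem[0x1c]=0xdf, mem[0x23]=0xac, mem[0x28]=0xad, mem[0x0b]=0x3e

MEM[0x1c,0x23,0x28,0x0b] = df ac ad 3e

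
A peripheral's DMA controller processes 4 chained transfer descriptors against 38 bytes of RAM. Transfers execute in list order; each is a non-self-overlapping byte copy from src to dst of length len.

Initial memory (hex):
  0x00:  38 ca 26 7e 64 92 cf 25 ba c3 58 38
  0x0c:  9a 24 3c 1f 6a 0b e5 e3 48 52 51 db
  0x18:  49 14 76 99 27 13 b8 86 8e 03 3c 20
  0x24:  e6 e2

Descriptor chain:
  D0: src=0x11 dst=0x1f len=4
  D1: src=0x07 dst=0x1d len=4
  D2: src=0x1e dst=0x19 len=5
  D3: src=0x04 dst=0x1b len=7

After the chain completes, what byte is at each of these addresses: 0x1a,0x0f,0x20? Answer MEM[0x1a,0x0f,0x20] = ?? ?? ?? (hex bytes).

MEM[0x1a,0x0f,0x20] = c3 1f c3

  after D0: wrote 4B at 0x1f = 0be5e348
  after D1: wrote 4B at 0x1d = 25bac358
  after D2: wrote 5B at 0x19 = bac358e348
  after D3: wrote 7B at 0x1b = 6492cf25bac358
query mem[0x1a]=0xc3, mem[0x0f]=0x1f, mem[0x20]=0xc3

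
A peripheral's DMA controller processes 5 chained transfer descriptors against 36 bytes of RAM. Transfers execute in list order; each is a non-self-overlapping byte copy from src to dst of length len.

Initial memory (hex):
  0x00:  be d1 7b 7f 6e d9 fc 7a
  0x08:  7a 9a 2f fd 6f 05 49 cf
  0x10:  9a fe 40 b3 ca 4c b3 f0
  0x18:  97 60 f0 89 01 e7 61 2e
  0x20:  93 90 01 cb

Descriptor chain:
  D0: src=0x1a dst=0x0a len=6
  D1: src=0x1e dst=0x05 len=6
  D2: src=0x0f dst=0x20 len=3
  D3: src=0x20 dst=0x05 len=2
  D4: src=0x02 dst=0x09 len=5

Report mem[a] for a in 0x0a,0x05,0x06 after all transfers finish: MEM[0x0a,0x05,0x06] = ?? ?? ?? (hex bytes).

  after D0: wrote 6B at 0x0a = f08901e7612e
  after D1: wrote 6B at 0x05 = 612e939001cb
  after D2: wrote 3B at 0x20 = 2e9afe
  after D3: wrote 2B at 0x05 = 2e9a
  after D4: wrote 5B at 0x09 = 7b7f6e2e9a
query mem[0x0a]=0x7f, mem[0x05]=0x2e, mem[0x06]=0x9a

MEM[0x0a,0x05,0x06] = 7f 2e 9a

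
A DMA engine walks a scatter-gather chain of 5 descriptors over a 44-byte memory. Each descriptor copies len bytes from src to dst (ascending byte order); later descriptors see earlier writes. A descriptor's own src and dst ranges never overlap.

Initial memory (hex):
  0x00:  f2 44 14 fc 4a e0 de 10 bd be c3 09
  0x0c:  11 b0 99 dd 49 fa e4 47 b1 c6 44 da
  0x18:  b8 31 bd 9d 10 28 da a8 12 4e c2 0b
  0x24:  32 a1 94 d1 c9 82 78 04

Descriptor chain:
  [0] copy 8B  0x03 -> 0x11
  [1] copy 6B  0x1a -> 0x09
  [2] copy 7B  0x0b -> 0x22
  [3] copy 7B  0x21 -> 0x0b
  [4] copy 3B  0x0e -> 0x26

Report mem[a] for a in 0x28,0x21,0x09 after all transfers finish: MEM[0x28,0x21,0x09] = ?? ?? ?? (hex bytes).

  after D0: wrote 8B at 0x11 = fc4ae0de10bdbec3
  after D1: wrote 6B at 0x09 = bd9d1028daa8
  after D2: wrote 7B at 0x22 = 1028daa8dd49fc
  after D3: wrote 7B at 0x0b = 4e1028daa8dd49
  after D4: wrote 3B at 0x26 = daa8dd
query mem[0x28]=0xdd, mem[0x21]=0x4e, mem[0x09]=0xbd

MEM[0x28,0x21,0x09] = dd 4e bd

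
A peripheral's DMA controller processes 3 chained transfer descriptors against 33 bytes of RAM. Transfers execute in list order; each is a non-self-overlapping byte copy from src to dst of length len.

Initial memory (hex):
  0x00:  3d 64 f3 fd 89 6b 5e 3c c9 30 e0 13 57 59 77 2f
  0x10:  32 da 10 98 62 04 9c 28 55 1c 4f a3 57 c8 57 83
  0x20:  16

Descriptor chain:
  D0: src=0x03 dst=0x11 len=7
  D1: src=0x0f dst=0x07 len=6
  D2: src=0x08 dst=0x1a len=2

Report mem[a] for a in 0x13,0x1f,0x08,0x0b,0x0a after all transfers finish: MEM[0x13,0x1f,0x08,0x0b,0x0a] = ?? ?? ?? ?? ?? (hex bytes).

D0: mem[0x11..0x17] <- [fd 89 6b 5e 3c c9 30]
D1: mem[0x07..0x0c] <- [2f 32 fd 89 6b 5e]
D2: mem[0x1a..0x1b] <- [32 fd]
query mem[0x13]=0x6b, mem[0x1f]=0x83, mem[0x08]=0x32, mem[0x0b]=0x6b, mem[0x0a]=0x89

MEM[0x13,0x1f,0x08,0x0b,0x0a] = 6b 83 32 6b 89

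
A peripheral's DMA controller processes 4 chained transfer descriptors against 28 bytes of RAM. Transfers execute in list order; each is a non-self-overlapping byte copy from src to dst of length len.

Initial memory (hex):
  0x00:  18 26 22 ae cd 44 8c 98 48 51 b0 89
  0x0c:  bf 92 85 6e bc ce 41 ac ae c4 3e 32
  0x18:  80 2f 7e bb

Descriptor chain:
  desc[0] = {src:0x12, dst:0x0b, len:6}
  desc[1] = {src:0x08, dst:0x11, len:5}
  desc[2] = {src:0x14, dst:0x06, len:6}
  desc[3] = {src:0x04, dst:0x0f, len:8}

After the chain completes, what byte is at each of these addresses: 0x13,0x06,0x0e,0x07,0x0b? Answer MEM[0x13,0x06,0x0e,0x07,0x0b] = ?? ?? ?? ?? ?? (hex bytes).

MEM[0x13,0x06,0x0e,0x07,0x0b] = 3e 41 c4 ac 2f

[0] 0x12->0x0b len=6 : 41 ac ae c4 3e 32
[1] 0x08->0x11 len=5 : 48 51 b0 41 ac
[2] 0x14->0x06 len=6 : 41 ac 3e 32 80 2f
[3] 0x04->0x0f len=8 : cd 44 41 ac 3e 32 80 2f
query mem[0x13]=0x3e, mem[0x06]=0x41, mem[0x0e]=0xc4, mem[0x07]=0xac, mem[0x0b]=0x2f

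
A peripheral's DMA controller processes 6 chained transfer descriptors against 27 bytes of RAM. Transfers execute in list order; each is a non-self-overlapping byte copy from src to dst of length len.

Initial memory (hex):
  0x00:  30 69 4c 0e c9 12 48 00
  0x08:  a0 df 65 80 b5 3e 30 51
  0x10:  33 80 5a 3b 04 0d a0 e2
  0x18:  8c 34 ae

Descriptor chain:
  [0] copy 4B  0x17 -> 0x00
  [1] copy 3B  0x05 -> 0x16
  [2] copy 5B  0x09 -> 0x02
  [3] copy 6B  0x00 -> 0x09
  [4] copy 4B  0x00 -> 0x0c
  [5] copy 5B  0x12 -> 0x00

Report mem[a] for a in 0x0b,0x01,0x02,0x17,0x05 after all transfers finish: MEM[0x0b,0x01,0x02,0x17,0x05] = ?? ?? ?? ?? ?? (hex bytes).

[0] 0x17->0x00 len=4 : e2 8c 34 ae
[1] 0x05->0x16 len=3 : 12 48 00
[2] 0x09->0x02 len=5 : df 65 80 b5 3e
[3] 0x00->0x09 len=6 : e2 8c df 65 80 b5
[4] 0x00->0x0c len=4 : e2 8c df 65
[5] 0x12->0x00 len=5 : 5a 3b 04 0d 12
query mem[0x0b]=0xdf, mem[0x01]=0x3b, mem[0x02]=0x04, mem[0x17]=0x48, mem[0x05]=0xb5

MEM[0x0b,0x01,0x02,0x17,0x05] = df 3b 04 48 b5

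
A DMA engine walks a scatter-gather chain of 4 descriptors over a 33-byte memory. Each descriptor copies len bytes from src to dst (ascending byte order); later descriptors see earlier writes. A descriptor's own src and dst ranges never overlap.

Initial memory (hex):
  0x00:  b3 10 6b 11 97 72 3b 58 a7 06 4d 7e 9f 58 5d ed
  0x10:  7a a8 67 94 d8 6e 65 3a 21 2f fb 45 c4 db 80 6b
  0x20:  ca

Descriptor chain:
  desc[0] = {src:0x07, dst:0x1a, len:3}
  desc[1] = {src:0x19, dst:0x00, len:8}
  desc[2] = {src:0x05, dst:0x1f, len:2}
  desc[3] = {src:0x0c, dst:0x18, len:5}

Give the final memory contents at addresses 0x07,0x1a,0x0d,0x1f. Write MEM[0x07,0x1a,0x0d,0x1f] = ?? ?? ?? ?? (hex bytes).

  after D0: wrote 3B at 0x1a = 58a706
  after D1: wrote 8B at 0x00 = 2f58a706db806bca
  after D2: wrote 2B at 0x1f = 806b
  after D3: wrote 5B at 0x18 = 9f585ded7a
query mem[0x07]=0xca, mem[0x1a]=0x5d, mem[0x0d]=0x58, mem[0x1f]=0x80

MEM[0x07,0x1a,0x0d,0x1f] = ca 5d 58 80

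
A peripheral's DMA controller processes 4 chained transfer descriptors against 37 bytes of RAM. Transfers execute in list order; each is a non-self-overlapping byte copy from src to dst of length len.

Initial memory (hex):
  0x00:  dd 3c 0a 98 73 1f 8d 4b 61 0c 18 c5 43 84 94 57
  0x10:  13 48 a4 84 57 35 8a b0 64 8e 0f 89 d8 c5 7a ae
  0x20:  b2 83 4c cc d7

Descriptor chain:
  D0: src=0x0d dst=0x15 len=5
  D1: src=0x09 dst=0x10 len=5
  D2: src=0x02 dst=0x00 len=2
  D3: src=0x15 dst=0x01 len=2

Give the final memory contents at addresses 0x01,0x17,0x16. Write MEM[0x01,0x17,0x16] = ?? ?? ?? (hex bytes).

  after D0: wrote 5B at 0x15 = 8494571348
  after D1: wrote 5B at 0x10 = 0c18c54384
  after D2: wrote 2B at 0x00 = 0a98
  after D3: wrote 2B at 0x01 = 8494
query mem[0x01]=0x84, mem[0x17]=0x57, mem[0x16]=0x94

MEM[0x01,0x17,0x16] = 84 57 94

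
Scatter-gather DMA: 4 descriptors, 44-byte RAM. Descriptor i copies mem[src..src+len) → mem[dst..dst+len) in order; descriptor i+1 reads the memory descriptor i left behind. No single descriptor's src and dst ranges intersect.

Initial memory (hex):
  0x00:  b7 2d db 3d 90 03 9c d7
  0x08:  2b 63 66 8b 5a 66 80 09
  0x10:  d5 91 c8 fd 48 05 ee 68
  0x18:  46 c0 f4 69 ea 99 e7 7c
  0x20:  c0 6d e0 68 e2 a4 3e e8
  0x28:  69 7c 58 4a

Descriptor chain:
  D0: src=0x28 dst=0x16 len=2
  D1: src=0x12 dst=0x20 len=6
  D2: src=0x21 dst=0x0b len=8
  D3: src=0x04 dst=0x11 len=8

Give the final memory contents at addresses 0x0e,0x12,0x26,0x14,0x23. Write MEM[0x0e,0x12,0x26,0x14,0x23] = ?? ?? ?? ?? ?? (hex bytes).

[0] 0x28->0x16 len=2 : 69 7c
[1] 0x12->0x20 len=6 : c8 fd 48 05 69 7c
[2] 0x21->0x0b len=8 : fd 48 05 69 7c 3e e8 69
[3] 0x04->0x11 len=8 : 90 03 9c d7 2b 63 66 fd
query mem[0x0e]=0x69, mem[0x12]=0x03, mem[0x26]=0x3e, mem[0x14]=0xd7, mem[0x23]=0x05

MEM[0x0e,0x12,0x26,0x14,0x23] = 69 03 3e d7 05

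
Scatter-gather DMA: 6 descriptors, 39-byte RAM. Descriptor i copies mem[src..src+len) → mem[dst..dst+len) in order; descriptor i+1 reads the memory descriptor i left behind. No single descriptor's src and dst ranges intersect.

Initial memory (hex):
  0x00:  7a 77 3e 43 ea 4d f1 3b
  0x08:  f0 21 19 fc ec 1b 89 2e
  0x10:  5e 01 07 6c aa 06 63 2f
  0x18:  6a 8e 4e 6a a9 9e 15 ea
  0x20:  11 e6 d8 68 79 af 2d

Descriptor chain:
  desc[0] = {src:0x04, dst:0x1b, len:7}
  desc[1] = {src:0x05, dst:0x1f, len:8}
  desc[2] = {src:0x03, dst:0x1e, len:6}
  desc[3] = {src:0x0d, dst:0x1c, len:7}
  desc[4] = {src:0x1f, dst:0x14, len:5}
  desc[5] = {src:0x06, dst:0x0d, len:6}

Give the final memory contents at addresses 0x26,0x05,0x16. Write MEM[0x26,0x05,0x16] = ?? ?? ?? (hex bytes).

MEM[0x26,0x05,0x16] = ec 4d 07

D0: mem[0x1b..0x21] <- [ea 4d f1 3b f0 21 19]
D1: mem[0x1f..0x26] <- [4d f1 3b f0 21 19 fc ec]
D2: mem[0x1e..0x23] <- [43 ea 4d f1 3b f0]
D3: mem[0x1c..0x22] <- [1b 89 2e 5e 01 07 6c]
D4: mem[0x14..0x18] <- [5e 01 07 6c f0]
D5: mem[0x0d..0x12] <- [f1 3b f0 21 19 fc]
query mem[0x26]=0xec, mem[0x05]=0x4d, mem[0x16]=0x07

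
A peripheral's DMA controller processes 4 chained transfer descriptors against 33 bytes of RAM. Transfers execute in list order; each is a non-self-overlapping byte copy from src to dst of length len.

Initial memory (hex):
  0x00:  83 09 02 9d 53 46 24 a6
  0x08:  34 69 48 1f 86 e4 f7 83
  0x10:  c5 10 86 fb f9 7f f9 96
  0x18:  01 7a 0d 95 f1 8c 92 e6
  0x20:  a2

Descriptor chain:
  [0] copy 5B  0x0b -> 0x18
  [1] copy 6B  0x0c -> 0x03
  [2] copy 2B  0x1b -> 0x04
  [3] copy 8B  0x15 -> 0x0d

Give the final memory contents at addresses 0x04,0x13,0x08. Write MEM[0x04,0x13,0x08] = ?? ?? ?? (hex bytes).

D0: mem[0x18..0x1c] <- [1f 86 e4 f7 83]
D1: mem[0x03..0x08] <- [86 e4 f7 83 c5 10]
D2: mem[0x04..0x05] <- [f7 83]
D3: mem[0x0d..0x14] <- [7f f9 96 1f 86 e4 f7 83]
query mem[0x04]=0xf7, mem[0x13]=0xf7, mem[0x08]=0x10

MEM[0x04,0x13,0x08] = f7 f7 10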